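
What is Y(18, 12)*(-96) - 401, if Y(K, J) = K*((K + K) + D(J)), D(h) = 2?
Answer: -66065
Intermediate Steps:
Y(K, J) = K*(2 + 2*K) (Y(K, J) = K*((K + K) + 2) = K*(2*K + 2) = K*(2 + 2*K))
Y(18, 12)*(-96) - 401 = (2*18*(1 + 18))*(-96) - 401 = (2*18*19)*(-96) - 401 = 684*(-96) - 401 = -65664 - 401 = -66065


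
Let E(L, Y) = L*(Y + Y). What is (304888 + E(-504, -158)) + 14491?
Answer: 478643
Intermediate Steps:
E(L, Y) = 2*L*Y (E(L, Y) = L*(2*Y) = 2*L*Y)
(304888 + E(-504, -158)) + 14491 = (304888 + 2*(-504)*(-158)) + 14491 = (304888 + 159264) + 14491 = 464152 + 14491 = 478643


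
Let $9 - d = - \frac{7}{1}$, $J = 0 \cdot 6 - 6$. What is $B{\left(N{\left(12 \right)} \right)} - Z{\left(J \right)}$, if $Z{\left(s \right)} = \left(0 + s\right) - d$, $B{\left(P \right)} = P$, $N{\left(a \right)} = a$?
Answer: $34$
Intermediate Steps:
$J = -6$ ($J = 0 - 6 = -6$)
$d = 16$ ($d = 9 - - \frac{7}{1} = 9 - \left(-7\right) 1 = 9 - -7 = 9 + 7 = 16$)
$Z{\left(s \right)} = -16 + s$ ($Z{\left(s \right)} = \left(0 + s\right) - 16 = s - 16 = -16 + s$)
$B{\left(N{\left(12 \right)} \right)} - Z{\left(J \right)} = 12 - \left(-16 - 6\right) = 12 - -22 = 12 + 22 = 34$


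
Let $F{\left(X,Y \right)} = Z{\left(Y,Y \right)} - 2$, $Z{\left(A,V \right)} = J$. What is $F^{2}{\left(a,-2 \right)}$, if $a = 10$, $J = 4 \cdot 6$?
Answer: $484$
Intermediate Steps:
$J = 24$
$Z{\left(A,V \right)} = 24$
$F{\left(X,Y \right)} = 22$ ($F{\left(X,Y \right)} = 24 - 2 = 22$)
$F^{2}{\left(a,-2 \right)} = 22^{2} = 484$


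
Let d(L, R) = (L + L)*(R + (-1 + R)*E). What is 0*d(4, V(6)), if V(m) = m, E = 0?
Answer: 0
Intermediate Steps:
d(L, R) = 2*L*R (d(L, R) = (L + L)*(R + (-1 + R)*0) = (2*L)*(R + 0) = (2*L)*R = 2*L*R)
0*d(4, V(6)) = 0*(2*4*6) = 0*48 = 0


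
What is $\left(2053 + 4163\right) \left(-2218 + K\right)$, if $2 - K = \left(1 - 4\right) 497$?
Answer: $-4506600$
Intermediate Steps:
$K = 1493$ ($K = 2 - \left(1 - 4\right) 497 = 2 - \left(-3\right) 497 = 2 - -1491 = 2 + 1491 = 1493$)
$\left(2053 + 4163\right) \left(-2218 + K\right) = \left(2053 + 4163\right) \left(-2218 + 1493\right) = 6216 \left(-725\right) = -4506600$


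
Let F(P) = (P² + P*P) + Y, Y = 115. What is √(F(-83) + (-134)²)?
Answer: √31849 ≈ 178.46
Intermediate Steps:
F(P) = 115 + 2*P² (F(P) = (P² + P*P) + 115 = (P² + P²) + 115 = 2*P² + 115 = 115 + 2*P²)
√(F(-83) + (-134)²) = √((115 + 2*(-83)²) + (-134)²) = √((115 + 2*6889) + 17956) = √((115 + 13778) + 17956) = √(13893 + 17956) = √31849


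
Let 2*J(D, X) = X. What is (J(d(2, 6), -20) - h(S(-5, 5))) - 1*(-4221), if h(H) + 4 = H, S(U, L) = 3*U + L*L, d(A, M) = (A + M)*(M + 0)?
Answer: 4205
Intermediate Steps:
d(A, M) = M*(A + M) (d(A, M) = (A + M)*M = M*(A + M))
J(D, X) = X/2
S(U, L) = L² + 3*U (S(U, L) = 3*U + L² = L² + 3*U)
h(H) = -4 + H
(J(d(2, 6), -20) - h(S(-5, 5))) - 1*(-4221) = ((½)*(-20) - (-4 + (5² + 3*(-5)))) - 1*(-4221) = (-10 - (-4 + (25 - 15))) + 4221 = (-10 - (-4 + 10)) + 4221 = (-10 - 1*6) + 4221 = (-10 - 6) + 4221 = -16 + 4221 = 4205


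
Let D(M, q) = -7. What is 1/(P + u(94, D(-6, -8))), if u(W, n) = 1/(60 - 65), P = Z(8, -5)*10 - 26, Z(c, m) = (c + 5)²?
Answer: 5/8319 ≈ 0.00060103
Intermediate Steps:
Z(c, m) = (5 + c)²
P = 1664 (P = (5 + 8)²*10 - 26 = 13²*10 - 26 = 169*10 - 26 = 1690 - 26 = 1664)
u(W, n) = -⅕ (u(W, n) = 1/(-5) = -⅕)
1/(P + u(94, D(-6, -8))) = 1/(1664 - ⅕) = 1/(8319/5) = 5/8319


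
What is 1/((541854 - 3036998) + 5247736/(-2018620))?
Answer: -504655/1259188207254 ≈ -4.0078e-7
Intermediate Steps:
1/((541854 - 3036998) + 5247736/(-2018620)) = 1/(-2495144 + 5247736*(-1/2018620)) = 1/(-2495144 - 1311934/504655) = 1/(-1259188207254/504655) = -504655/1259188207254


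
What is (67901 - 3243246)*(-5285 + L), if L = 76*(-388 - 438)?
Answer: 216117156045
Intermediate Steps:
L = -62776 (L = 76*(-826) = -62776)
(67901 - 3243246)*(-5285 + L) = (67901 - 3243246)*(-5285 - 62776) = -3175345*(-68061) = 216117156045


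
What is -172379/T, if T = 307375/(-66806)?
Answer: 11515951474/307375 ≈ 37466.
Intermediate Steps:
T = -307375/66806 (T = 307375*(-1/66806) = -307375/66806 ≈ -4.6010)
-172379/T = -172379/(-307375/66806) = -172379*(-66806/307375) = 11515951474/307375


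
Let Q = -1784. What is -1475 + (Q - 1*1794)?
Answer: -5053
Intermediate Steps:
-1475 + (Q - 1*1794) = -1475 + (-1784 - 1*1794) = -1475 + (-1784 - 1794) = -1475 - 3578 = -5053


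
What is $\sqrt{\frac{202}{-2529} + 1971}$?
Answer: $\frac{\sqrt{1400632417}}{843} \approx 44.395$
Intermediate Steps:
$\sqrt{\frac{202}{-2529} + 1971} = \sqrt{202 \left(- \frac{1}{2529}\right) + 1971} = \sqrt{- \frac{202}{2529} + 1971} = \sqrt{\frac{4984457}{2529}} = \frac{\sqrt{1400632417}}{843}$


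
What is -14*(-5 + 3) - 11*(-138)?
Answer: 1546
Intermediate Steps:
-14*(-5 + 3) - 11*(-138) = -14*(-2) + 1518 = 28 + 1518 = 1546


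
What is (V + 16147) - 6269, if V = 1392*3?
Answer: 14054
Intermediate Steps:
V = 4176
(V + 16147) - 6269 = (4176 + 16147) - 6269 = 20323 - 6269 = 14054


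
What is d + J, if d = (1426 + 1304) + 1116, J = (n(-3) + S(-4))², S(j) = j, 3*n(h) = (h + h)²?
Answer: 3910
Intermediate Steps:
n(h) = 4*h²/3 (n(h) = (h + h)²/3 = (2*h)²/3 = (4*h²)/3 = 4*h²/3)
J = 64 (J = ((4/3)*(-3)² - 4)² = ((4/3)*9 - 4)² = (12 - 4)² = 8² = 64)
d = 3846 (d = 2730 + 1116 = 3846)
d + J = 3846 + 64 = 3910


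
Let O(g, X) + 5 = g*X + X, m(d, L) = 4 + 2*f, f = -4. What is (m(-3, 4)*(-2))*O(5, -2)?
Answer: -136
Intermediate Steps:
m(d, L) = -4 (m(d, L) = 4 + 2*(-4) = 4 - 8 = -4)
O(g, X) = -5 + X + X*g (O(g, X) = -5 + (g*X + X) = -5 + (X*g + X) = -5 + (X + X*g) = -5 + X + X*g)
(m(-3, 4)*(-2))*O(5, -2) = (-4*(-2))*(-5 - 2 - 2*5) = 8*(-5 - 2 - 10) = 8*(-17) = -136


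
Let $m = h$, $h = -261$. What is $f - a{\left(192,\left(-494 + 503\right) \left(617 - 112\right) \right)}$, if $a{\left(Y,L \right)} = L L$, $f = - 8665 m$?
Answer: $-18395460$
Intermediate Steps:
$m = -261$
$f = 2261565$ ($f = \left(-8665\right) \left(-261\right) = 2261565$)
$a{\left(Y,L \right)} = L^{2}$
$f - a{\left(192,\left(-494 + 503\right) \left(617 - 112\right) \right)} = 2261565 - \left(\left(-494 + 503\right) \left(617 - 112\right)\right)^{2} = 2261565 - \left(9 \cdot 505\right)^{2} = 2261565 - 4545^{2} = 2261565 - 20657025 = -18395460$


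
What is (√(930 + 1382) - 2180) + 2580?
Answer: 400 + 34*√2 ≈ 448.08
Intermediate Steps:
(√(930 + 1382) - 2180) + 2580 = (√2312 - 2180) + 2580 = (34*√2 - 2180) + 2580 = (-2180 + 34*√2) + 2580 = 400 + 34*√2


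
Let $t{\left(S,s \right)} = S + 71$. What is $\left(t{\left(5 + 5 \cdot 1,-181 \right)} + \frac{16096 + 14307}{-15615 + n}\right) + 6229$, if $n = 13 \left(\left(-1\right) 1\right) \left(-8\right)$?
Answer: $\frac{97844007}{15511} \approx 6308.0$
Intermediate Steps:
$n = 104$ ($n = 13 \left(-1\right) \left(-8\right) = \left(-13\right) \left(-8\right) = 104$)
$t{\left(S,s \right)} = 71 + S$
$\left(t{\left(5 + 5 \cdot 1,-181 \right)} + \frac{16096 + 14307}{-15615 + n}\right) + 6229 = \left(\left(71 + \left(5 + 5 \cdot 1\right)\right) + \frac{16096 + 14307}{-15615 + 104}\right) + 6229 = \left(\left(71 + \left(5 + 5\right)\right) + \frac{30403}{-15511}\right) + 6229 = \left(\left(71 + 10\right) + 30403 \left(- \frac{1}{15511}\right)\right) + 6229 = \left(81 - \frac{30403}{15511}\right) + 6229 = \frac{1225988}{15511} + 6229 = \frac{97844007}{15511}$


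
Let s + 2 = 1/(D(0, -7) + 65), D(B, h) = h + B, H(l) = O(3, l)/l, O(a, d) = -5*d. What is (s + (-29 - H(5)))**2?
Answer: 2271049/3364 ≈ 675.10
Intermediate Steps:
H(l) = -5 (H(l) = (-5*l)/l = -5)
D(B, h) = B + h
s = -115/58 (s = -2 + 1/((0 - 7) + 65) = -2 + 1/(-7 + 65) = -2 + 1/58 = -115/58 ≈ -1.9828)
(s + (-29 - H(5)))**2 = (-115/58 + (-29 - 1*(-5)))**2 = (-115/58 + (-29 + 5))**2 = (-115/58 - 24)**2 = (-1507/58)**2 = 2271049/3364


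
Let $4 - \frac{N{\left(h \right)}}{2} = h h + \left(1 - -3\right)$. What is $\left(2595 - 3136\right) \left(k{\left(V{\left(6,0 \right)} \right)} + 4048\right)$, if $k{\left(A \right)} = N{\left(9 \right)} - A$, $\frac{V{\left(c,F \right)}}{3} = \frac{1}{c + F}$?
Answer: $- \frac{4204111}{2} \approx -2.1021 \cdot 10^{6}$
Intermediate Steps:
$N{\left(h \right)} = - 2 h^{2}$ ($N{\left(h \right)} = 8 - 2 \left(h h + \left(1 - -3\right)\right) = 8 - 2 \left(h^{2} + \left(1 + 3\right)\right) = 8 - 2 \left(h^{2} + 4\right) = 8 - 2 \left(4 + h^{2}\right) = 8 - \left(8 + 2 h^{2}\right) = - 2 h^{2}$)
$V{\left(c,F \right)} = \frac{3}{F + c}$ ($V{\left(c,F \right)} = \frac{3}{c + F} = \frac{3}{F + c}$)
$k{\left(A \right)} = -162 - A$ ($k{\left(A \right)} = - 2 \cdot 9^{2} - A = \left(-2\right) 81 - A = -162 - A$)
$\left(2595 - 3136\right) \left(k{\left(V{\left(6,0 \right)} \right)} + 4048\right) = \left(2595 - 3136\right) \left(\left(-162 - \frac{3}{0 + 6}\right) + 4048\right) = - 541 \left(\left(-162 - \frac{3}{6}\right) + 4048\right) = - 541 \left(\left(-162 - 3 \cdot \frac{1}{6}\right) + 4048\right) = - 541 \left(\left(-162 - \frac{1}{2}\right) + 4048\right) = - 541 \left(- \frac{325}{2} + 4048\right) = \left(-541\right) \frac{7771}{2} = - \frac{4204111}{2}$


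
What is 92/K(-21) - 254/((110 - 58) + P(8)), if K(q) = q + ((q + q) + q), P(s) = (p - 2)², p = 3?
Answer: -6553/1113 ≈ -5.8877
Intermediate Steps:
P(s) = 1 (P(s) = (3 - 2)² = 1² = 1)
K(q) = 4*q (K(q) = q + (2*q + q) = q + 3*q = 4*q)
92/K(-21) - 254/((110 - 58) + P(8)) = 92/((4*(-21))) - 254/((110 - 58) + 1) = 92/(-84) - 254/(52 + 1) = 92*(-1/84) - 254/53 = -23/21 - 254*1/53 = -23/21 - 254/53 = -6553/1113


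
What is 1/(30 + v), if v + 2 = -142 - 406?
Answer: -1/520 ≈ -0.0019231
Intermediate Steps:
v = -550 (v = -2 + (-142 - 406) = -2 - 548 = -550)
1/(30 + v) = 1/(30 - 550) = 1/(-520) = -1/520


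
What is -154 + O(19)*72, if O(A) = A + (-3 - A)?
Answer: -370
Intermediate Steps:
O(A) = -3
-154 + O(19)*72 = -154 - 3*72 = -154 - 216 = -370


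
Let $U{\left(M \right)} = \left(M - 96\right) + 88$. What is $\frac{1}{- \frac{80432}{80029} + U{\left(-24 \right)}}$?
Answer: $- \frac{80029}{2641360} \approx -0.030298$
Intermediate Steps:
$U{\left(M \right)} = -8 + M$ ($U{\left(M \right)} = \left(-96 + M\right) + 88 = -8 + M$)
$\frac{1}{- \frac{80432}{80029} + U{\left(-24 \right)}} = \frac{1}{- \frac{80432}{80029} - 32} = \frac{1}{- \frac{2641360}{80029}} = - \frac{80029}{2641360}$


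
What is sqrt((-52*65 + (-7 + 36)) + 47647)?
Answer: 14*sqrt(226) ≈ 210.47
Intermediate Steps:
sqrt((-52*65 + (-7 + 36)) + 47647) = sqrt((-3380 + 29) + 47647) = sqrt(-3351 + 47647) = sqrt(44296) = 14*sqrt(226)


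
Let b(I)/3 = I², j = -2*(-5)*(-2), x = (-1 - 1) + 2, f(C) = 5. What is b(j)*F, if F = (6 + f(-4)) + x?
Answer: 13200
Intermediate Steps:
x = 0 (x = -2 + 2 = 0)
j = -20 (j = 10*(-2) = -20)
b(I) = 3*I²
F = 11 (F = (6 + 5) + 0 = 11 + 0 = 11)
b(j)*F = (3*(-20)²)*11 = (3*400)*11 = 1200*11 = 13200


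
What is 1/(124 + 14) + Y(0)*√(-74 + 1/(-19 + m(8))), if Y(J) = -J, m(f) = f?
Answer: 1/138 ≈ 0.0072464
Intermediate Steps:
1/(124 + 14) + Y(0)*√(-74 + 1/(-19 + m(8))) = 1/(124 + 14) + (-1*0)*√(-74 + 1/(-19 + 8)) = 1/138 + 0*√(-74 + 1/(-11)) = 1/138 + 0*√(-74 - 1/11) = 1/138 + 0*√(-815/11) = 1/138 + 0*(I*√8965/11) = 1/138 + 0 = 1/138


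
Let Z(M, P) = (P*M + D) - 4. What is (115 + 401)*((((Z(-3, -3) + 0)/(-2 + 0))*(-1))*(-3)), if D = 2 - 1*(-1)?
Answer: -6192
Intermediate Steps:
D = 3 (D = 2 + 1 = 3)
Z(M, P) = -1 + M*P (Z(M, P) = (P*M + 3) - 4 = (M*P + 3) - 4 = (3 + M*P) - 4 = -1 + M*P)
(115 + 401)*((((Z(-3, -3) + 0)/(-2 + 0))*(-1))*(-3)) = (115 + 401)*(((((-1 - 3*(-3)) + 0)/(-2 + 0))*(-1))*(-3)) = 516*(((((-1 + 9) + 0)/(-2))*(-1))*(-3)) = 516*((((8 + 0)*(-½))*(-1))*(-3)) = 516*(((8*(-½))*(-1))*(-3)) = 516*(-4*(-1)*(-3)) = 516*(4*(-3)) = 516*(-12) = -6192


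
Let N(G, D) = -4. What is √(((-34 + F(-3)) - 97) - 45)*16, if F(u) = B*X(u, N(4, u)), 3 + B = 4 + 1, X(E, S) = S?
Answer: 32*I*√46 ≈ 217.03*I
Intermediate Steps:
B = 2 (B = -3 + (4 + 1) = -3 + 5 = 2)
F(u) = -8 (F(u) = 2*(-4) = -8)
√(((-34 + F(-3)) - 97) - 45)*16 = √(((-34 - 8) - 97) - 45)*16 = √((-42 - 97) - 45)*16 = √(-139 - 45)*16 = √(-184)*16 = (2*I*√46)*16 = 32*I*√46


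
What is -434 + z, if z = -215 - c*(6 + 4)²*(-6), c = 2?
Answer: 551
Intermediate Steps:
z = 985 (z = -215 - 2*(6 + 4)²*(-6) = -215 - 2*10²*(-6) = -215 - 2*100*(-6) = -215 - 200*(-6) = -215 - 1*(-1200) = -215 + 1200 = 985)
-434 + z = -434 + 985 = 551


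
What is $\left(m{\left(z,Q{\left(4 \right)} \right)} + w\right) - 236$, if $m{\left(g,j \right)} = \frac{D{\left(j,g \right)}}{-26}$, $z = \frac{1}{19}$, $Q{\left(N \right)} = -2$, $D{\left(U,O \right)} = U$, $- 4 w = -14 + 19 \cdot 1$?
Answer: $- \frac{12333}{52} \approx -237.17$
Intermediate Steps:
$w = - \frac{5}{4}$ ($w = - \frac{-14 + 19 \cdot 1}{4} = - \frac{-14 + 19}{4} = \left(- \frac{1}{4}\right) 5 = - \frac{5}{4} \approx -1.25$)
$z = \frac{1}{19} \approx 0.052632$
$m{\left(g,j \right)} = - \frac{j}{26}$ ($m{\left(g,j \right)} = \frac{j}{-26} = j \left(- \frac{1}{26}\right) = - \frac{j}{26}$)
$\left(m{\left(z,Q{\left(4 \right)} \right)} + w\right) - 236 = \left(\left(- \frac{1}{26}\right) \left(-2\right) - \frac{5}{4}\right) - 236 = \left(\frac{1}{13} - \frac{5}{4}\right) - 236 = - \frac{61}{52} - 236 = - \frac{12333}{52}$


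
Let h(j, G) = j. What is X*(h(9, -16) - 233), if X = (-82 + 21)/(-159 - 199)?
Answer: -6832/179 ≈ -38.168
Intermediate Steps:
X = 61/358 (X = -61/(-358) = -61*(-1/358) = 61/358 ≈ 0.17039)
X*(h(9, -16) - 233) = 61*(9 - 233)/358 = (61/358)*(-224) = -6832/179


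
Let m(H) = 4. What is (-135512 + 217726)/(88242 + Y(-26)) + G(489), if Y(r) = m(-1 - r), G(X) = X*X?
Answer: 10550776990/44123 ≈ 2.3912e+5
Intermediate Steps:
G(X) = X**2
Y(r) = 4
(-135512 + 217726)/(88242 + Y(-26)) + G(489) = (-135512 + 217726)/(88242 + 4) + 489**2 = 82214/88246 + 239121 = 82214*(1/88246) + 239121 = 41107/44123 + 239121 = 10550776990/44123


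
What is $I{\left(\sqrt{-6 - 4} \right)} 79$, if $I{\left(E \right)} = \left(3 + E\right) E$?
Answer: $-790 + 237 i \sqrt{10} \approx -790.0 + 749.46 i$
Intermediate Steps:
$I{\left(E \right)} = E \left(3 + E\right)$
$I{\left(\sqrt{-6 - 4} \right)} 79 = \sqrt{-6 - 4} \left(3 + \sqrt{-6 - 4}\right) 79 = \sqrt{-10} \left(3 + \sqrt{-10}\right) 79 = i \sqrt{10} \left(3 + i \sqrt{10}\right) 79 = 79 i \sqrt{10} \left(3 + i \sqrt{10}\right)$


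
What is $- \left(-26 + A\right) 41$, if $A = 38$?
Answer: $-492$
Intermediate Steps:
$- \left(-26 + A\right) 41 = - \left(-26 + 38\right) 41 = - 12 \cdot 41 = \left(-1\right) 492 = -492$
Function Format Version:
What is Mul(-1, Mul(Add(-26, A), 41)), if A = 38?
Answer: -492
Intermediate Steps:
Mul(-1, Mul(Add(-26, A), 41)) = Mul(-1, Mul(Add(-26, 38), 41)) = Mul(-1, Mul(12, 41)) = Mul(-1, 492) = -492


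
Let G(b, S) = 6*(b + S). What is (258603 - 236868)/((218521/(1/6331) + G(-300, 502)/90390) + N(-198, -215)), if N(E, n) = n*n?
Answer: 327437775/20842467814142 ≈ 1.5710e-5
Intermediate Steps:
N(E, n) = n**2
G(b, S) = 6*S + 6*b (G(b, S) = 6*(S + b) = 6*S + 6*b)
(258603 - 236868)/((218521/(1/6331) + G(-300, 502)/90390) + N(-198, -215)) = (258603 - 236868)/((218521/(1/6331) + (6*502 + 6*(-300))/90390) + (-215)**2) = 21735/((218521/(1/6331) + (3012 - 1800)*(1/90390)) + 46225) = 21735/((218521*6331 + 1212*(1/90390)) + 46225) = 21735/((1383456451 + 202/15065) + 46225) = 21735/(20841771434517/15065 + 46225) = 21735/(20842467814142/15065) = 21735*(15065/20842467814142) = 327437775/20842467814142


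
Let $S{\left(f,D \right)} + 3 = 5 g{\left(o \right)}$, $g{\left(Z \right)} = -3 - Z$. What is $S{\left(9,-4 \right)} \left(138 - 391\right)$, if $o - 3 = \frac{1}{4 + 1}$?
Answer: $8602$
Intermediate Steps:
$o = \frac{16}{5}$ ($o = 3 + \frac{1}{4 + 1} = 3 + \frac{1}{5} = \frac{16}{5} \approx 3.2$)
$S{\left(f,D \right)} = -34$ ($S{\left(f,D \right)} = -3 + 5 \left(-3 - \frac{16}{5}\right) = -3 + 5 \left(- \frac{31}{5}\right) = -3 - 31 = -34$)
$S{\left(9,-4 \right)} \left(138 - 391\right) = - 34 \left(138 - 391\right) = \left(-34\right) \left(-253\right) = 8602$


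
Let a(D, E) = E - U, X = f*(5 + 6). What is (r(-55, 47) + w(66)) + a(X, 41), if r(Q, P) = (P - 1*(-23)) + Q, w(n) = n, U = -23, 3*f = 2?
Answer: 145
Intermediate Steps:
f = ⅔ (f = (⅓)*2 = ⅔ ≈ 0.66667)
r(Q, P) = 23 + P + Q (r(Q, P) = (P + 23) + Q = (23 + P) + Q = 23 + P + Q)
X = 22/3 (X = 2*(5 + 6)/3 = (⅔)*11 = 22/3 ≈ 7.3333)
a(D, E) = 23 + E (a(D, E) = E - 1*(-23) = E + 23 = 23 + E)
(r(-55, 47) + w(66)) + a(X, 41) = ((23 + 47 - 55) + 66) + (23 + 41) = (15 + 66) + 64 = 81 + 64 = 145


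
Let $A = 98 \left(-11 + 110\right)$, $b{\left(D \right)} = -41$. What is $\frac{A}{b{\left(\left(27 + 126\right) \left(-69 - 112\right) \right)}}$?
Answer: $- \frac{9702}{41} \approx -236.63$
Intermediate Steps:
$A = 9702$ ($A = 98 \cdot 99 = 9702$)
$\frac{A}{b{\left(\left(27 + 126\right) \left(-69 - 112\right) \right)}} = \frac{9702}{-41} = 9702 \left(- \frac{1}{41}\right) = - \frac{9702}{41}$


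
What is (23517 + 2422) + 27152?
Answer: 53091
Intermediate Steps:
(23517 + 2422) + 27152 = 25939 + 27152 = 53091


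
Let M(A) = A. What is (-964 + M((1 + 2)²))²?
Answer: 912025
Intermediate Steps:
(-964 + M((1 + 2)²))² = (-964 + (1 + 2)²)² = (-964 + 3²)² = (-964 + 9)² = (-955)² = 912025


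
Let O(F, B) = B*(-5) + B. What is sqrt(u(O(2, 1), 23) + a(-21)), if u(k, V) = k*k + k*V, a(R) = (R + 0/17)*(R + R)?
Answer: sqrt(806) ≈ 28.390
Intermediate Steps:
O(F, B) = -4*B (O(F, B) = -5*B + B = -4*B)
a(R) = 2*R**2 (a(R) = (R + 0*(1/17))*(2*R) = (R + 0)*(2*R) = R*(2*R) = 2*R**2)
u(k, V) = k**2 + V*k
sqrt(u(O(2, 1), 23) + a(-21)) = sqrt((-4*1)*(23 - 4*1) + 2*(-21)**2) = sqrt(-4*(23 - 4) + 2*441) = sqrt(-4*19 + 882) = sqrt(-76 + 882) = sqrt(806)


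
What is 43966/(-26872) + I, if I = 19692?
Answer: 264559729/13436 ≈ 19690.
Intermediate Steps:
43966/(-26872) + I = 43966/(-26872) + 19692 = 43966*(-1/26872) + 19692 = -21983/13436 + 19692 = 264559729/13436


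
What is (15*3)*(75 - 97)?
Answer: -990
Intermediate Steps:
(15*3)*(75 - 97) = 45*(-22) = -990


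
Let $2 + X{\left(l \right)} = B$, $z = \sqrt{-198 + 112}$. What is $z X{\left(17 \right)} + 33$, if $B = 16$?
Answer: $33 + 14 i \sqrt{86} \approx 33.0 + 129.83 i$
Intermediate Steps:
$z = i \sqrt{86}$ ($z = \sqrt{-86} = i \sqrt{86} \approx 9.2736 i$)
$X{\left(l \right)} = 14$ ($X{\left(l \right)} = -2 + 16 = 14$)
$z X{\left(17 \right)} + 33 = i \sqrt{86} \cdot 14 + 33 = 14 i \sqrt{86} + 33 = 33 + 14 i \sqrt{86}$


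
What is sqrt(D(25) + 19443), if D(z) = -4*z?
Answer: 29*sqrt(23) ≈ 139.08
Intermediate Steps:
sqrt(D(25) + 19443) = sqrt(-4*25 + 19443) = sqrt(-100 + 19443) = sqrt(19343) = 29*sqrt(23)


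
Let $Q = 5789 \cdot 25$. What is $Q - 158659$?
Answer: $-13934$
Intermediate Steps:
$Q = 144725$
$Q - 158659 = 144725 - 158659 = -13934$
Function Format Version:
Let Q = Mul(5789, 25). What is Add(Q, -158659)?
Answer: -13934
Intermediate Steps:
Q = 144725
Add(Q, -158659) = Add(144725, -158659) = -13934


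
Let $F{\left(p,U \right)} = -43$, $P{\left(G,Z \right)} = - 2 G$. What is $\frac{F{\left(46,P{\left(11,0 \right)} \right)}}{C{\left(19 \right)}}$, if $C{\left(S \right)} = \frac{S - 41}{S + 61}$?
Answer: $\frac{1720}{11} \approx 156.36$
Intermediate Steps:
$C{\left(S \right)} = \frac{-41 + S}{61 + S}$
$\frac{F{\left(46,P{\left(11,0 \right)} \right)}}{C{\left(19 \right)}} = - \frac{43}{\frac{1}{61 + 19} \left(-41 + 19\right)} = - \frac{43}{\frac{1}{80} \left(-22\right)} = - \frac{43}{- \frac{11}{40}} = \left(-43\right) \left(- \frac{40}{11}\right) = \frac{1720}{11}$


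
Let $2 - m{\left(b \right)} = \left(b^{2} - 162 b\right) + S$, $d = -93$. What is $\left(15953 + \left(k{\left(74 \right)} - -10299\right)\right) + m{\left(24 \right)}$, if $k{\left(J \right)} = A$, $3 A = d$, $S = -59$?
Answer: $29594$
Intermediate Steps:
$A = -31$ ($A = \frac{1}{3} \left(-93\right) = -31$)
$m{\left(b \right)} = 61 - b^{2} + 162 b$ ($m{\left(b \right)} = 2 - \left(\left(b^{2} - 162 b\right) - 59\right) = 2 - \left(-59 + b^{2} - 162 b\right) = 2 + \left(59 - b^{2} + 162 b\right) = 61 - b^{2} + 162 b$)
$k{\left(J \right)} = -31$
$\left(15953 + \left(k{\left(74 \right)} - -10299\right)\right) + m{\left(24 \right)} = \left(15953 - -10268\right) + \left(61 - 24^{2} + 162 \cdot 24\right) = \left(15953 + \left(-31 + 10299\right)\right) + \left(61 - 576 + 3888\right) = \left(15953 + 10268\right) + \left(61 - 576 + 3888\right) = 26221 + 3373 = 29594$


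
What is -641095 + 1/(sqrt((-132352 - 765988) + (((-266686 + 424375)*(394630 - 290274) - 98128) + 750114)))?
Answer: -641095 + sqrt(16455546930)/16455546930 ≈ -6.4110e+5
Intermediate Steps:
-641095 + 1/(sqrt((-132352 - 765988) + (((-266686 + 424375)*(394630 - 290274) - 98128) + 750114))) = -641095 + 1/(sqrt(-898340 + ((157689*104356 - 98128) + 750114))) = -641095 + 1/(sqrt(-898340 + ((16455793284 - 98128) + 750114))) = -641095 + 1/(sqrt(-898340 + (16455695156 + 750114))) = -641095 + 1/(sqrt(-898340 + 16456445270)) = -641095 + 1/(sqrt(16455546930)) = -641095 + sqrt(16455546930)/16455546930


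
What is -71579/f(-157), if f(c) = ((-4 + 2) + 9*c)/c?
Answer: -11237903/1415 ≈ -7942.0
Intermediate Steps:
f(c) = (-2 + 9*c)/c
-71579/f(-157) = -71579/(9 - 2/(-157)) = -71579/(9 - 2*(-1/157)) = -71579/(9 + 2/157) = -71579/1415/157 = -71579*157/1415 = -11237903/1415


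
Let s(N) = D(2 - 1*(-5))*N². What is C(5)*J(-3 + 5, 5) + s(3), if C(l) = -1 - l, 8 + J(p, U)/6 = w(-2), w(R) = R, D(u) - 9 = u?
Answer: 504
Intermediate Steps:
D(u) = 9 + u
J(p, U) = -60 (J(p, U) = -48 + 6*(-2) = -48 - 12 = -60)
s(N) = 16*N² (s(N) = (9 + (2 - 1*(-5)))*N² = (9 + (2 + 5))*N² = (9 + 7)*N² = 16*N²)
C(5)*J(-3 + 5, 5) + s(3) = (-1 - 1*5)*(-60) + 16*3² = (-1 - 5)*(-60) + 16*9 = -6*(-60) + 144 = 360 + 144 = 504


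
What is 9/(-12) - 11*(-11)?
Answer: 481/4 ≈ 120.25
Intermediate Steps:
9/(-12) - 11*(-11) = 9*(-1/12) + 121 = -¾ + 121 = 481/4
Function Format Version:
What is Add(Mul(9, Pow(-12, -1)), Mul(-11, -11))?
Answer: Rational(481, 4) ≈ 120.25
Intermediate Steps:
Add(Mul(9, Pow(-12, -1)), Mul(-11, -11)) = Add(Mul(9, Rational(-1, 12)), 121) = Add(Rational(-3, 4), 121) = Rational(481, 4)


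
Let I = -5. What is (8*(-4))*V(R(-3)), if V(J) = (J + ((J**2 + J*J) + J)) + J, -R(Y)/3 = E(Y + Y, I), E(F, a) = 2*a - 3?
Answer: -101088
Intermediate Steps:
E(F, a) = -3 + 2*a
R(Y) = 39 (R(Y) = -3*(-3 + 2*(-5)) = -3*(-3 - 10) = -3*(-13) = 39)
V(J) = 2*J**2 + 3*J (V(J) = (J + ((J**2 + J**2) + J)) + J = (J + (2*J**2 + J)) + J = (J + (J + 2*J**2)) + J = (2*J + 2*J**2) + J = 2*J**2 + 3*J)
(8*(-4))*V(R(-3)) = (8*(-4))*(39*(3 + 2*39)) = -1248*(3 + 78) = -1248*81 = -32*3159 = -101088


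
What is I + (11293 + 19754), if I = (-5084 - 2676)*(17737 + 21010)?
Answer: -300645673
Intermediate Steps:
I = -300676720 (I = -7760*38747 = -300676720)
I + (11293 + 19754) = -300676720 + (11293 + 19754) = -300676720 + 31047 = -300645673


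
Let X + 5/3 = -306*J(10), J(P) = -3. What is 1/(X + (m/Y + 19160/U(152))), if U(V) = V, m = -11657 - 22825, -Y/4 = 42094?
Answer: 4798716/5003096945 ≈ 0.00095915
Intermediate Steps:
Y = -168376 (Y = -4*42094 = -168376)
m = -34482
X = 2749/3 (X = -5/3 - 306*(-3) = -5/3 + 918 = 2749/3 ≈ 916.33)
1/(X + (m/Y + 19160/U(152))) = 1/(2749/3 + (-34482/(-168376) + 19160/152)) = 1/(2749/3 + (-34482*(-1/168376) + 19160*(1/152))) = 1/(2749/3 + (17241/84188 + 2395/19)) = 1/(2749/3 + 201957839/1599572) = 1/(5003096945/4798716) = 4798716/5003096945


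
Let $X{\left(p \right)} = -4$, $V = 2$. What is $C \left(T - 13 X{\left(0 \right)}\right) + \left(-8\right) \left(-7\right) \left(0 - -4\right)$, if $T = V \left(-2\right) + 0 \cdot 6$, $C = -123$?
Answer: $-5680$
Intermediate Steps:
$T = -4$ ($T = 2 \left(-2\right) + 0 \cdot 6 = -4 + 0 = -4$)
$C \left(T - 13 X{\left(0 \right)}\right) + \left(-8\right) \left(-7\right) \left(0 - -4\right) = - 123 \left(-4 - -52\right) + \left(-8\right) \left(-7\right) \left(0 - -4\right) = - 123 \left(-4 + 52\right) + 56 \left(0 + 4\right) = \left(-123\right) 48 + 56 \cdot 4 = -5904 + 224 = -5680$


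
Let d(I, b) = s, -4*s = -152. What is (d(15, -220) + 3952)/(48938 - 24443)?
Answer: 266/1633 ≈ 0.16289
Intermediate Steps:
s = 38 (s = -¼*(-152) = 38)
d(I, b) = 38
(d(15, -220) + 3952)/(48938 - 24443) = (38 + 3952)/(48938 - 24443) = 3990/24495 = 3990*(1/24495) = 266/1633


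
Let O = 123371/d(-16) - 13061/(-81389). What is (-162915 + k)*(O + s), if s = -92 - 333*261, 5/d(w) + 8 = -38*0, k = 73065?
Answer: 2079749377806840/81389 ≈ 2.5553e+10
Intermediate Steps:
d(w) = -5/8 (d(w) = 5/(-8 - 38*0) = 5/(-8 + 0) = 5/(-8) = 5*(-1/8) = -5/8)
O = -80328273247/406945 (O = 123371/(-5/8) - 13061/(-81389) = 123371*(-8/5) - 13061*(-1/81389) = -986968/5 + 13061/81389 = -80328273247/406945 ≈ -1.9739e+5)
s = -87005 (s = -92 - 86913 = -87005)
(-162915 + k)*(O + s) = (-162915 + 73065)*(-80328273247/406945 - 87005) = -89850*(-115734522972/406945) = 2079749377806840/81389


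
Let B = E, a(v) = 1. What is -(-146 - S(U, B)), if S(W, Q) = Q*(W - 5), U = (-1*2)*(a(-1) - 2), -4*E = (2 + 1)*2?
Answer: 301/2 ≈ 150.50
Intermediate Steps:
E = -3/2 (E = -(2 + 1)*2/4 = -3*2/4 = -¼*6 = -3/2 ≈ -1.5000)
B = -3/2 ≈ -1.5000
U = 2 (U = (-1*2)*(1 - 2) = -2*(-1) = 2)
S(W, Q) = Q*(-5 + W)
-(-146 - S(U, B)) = -(-146 - (-3)*(-5 + 2)/2) = -(-146 - (-3)*(-3)/2) = -(-146 - 1*9/2) = -(-146 - 9/2) = -1*(-301/2) = 301/2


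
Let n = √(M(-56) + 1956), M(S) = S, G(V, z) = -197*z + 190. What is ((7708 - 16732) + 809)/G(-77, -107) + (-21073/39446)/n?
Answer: -8215/21269 - 21073*√19/7494740 ≈ -0.39850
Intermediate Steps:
G(V, z) = 190 - 197*z
n = 10*√19 (n = √(-56 + 1956) = √1900 = 10*√19 ≈ 43.589)
((7708 - 16732) + 809)/G(-77, -107) + (-21073/39446)/n = ((7708 - 16732) + 809)/(190 - 197*(-107)) + (-21073/39446)/((10*√19)) = (-9024 + 809)/(190 + 21079) + (-21073*1/39446)*(√19/190) = -8215/21269 - 21073*√19/7494740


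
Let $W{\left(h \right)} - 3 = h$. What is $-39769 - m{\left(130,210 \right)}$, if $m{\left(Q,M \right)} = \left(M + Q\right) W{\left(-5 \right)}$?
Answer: $-39089$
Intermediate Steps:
$W{\left(h \right)} = 3 + h$
$m{\left(Q,M \right)} = - 2 M - 2 Q$ ($m{\left(Q,M \right)} = \left(M + Q\right) \left(3 - 5\right) = \left(M + Q\right) \left(-2\right) = - 2 M - 2 Q$)
$-39769 - m{\left(130,210 \right)} = -39769 - \left(\left(-2\right) 210 - 260\right) = -39769 - \left(-420 - 260\right) = -39769 - -680 = -39769 + 680 = -39089$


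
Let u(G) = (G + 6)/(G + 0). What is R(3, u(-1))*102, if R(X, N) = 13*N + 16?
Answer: -4998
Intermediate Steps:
u(G) = (6 + G)/G
R(X, N) = 16 + 13*N
R(3, u(-1))*102 = (16 + 13*((6 - 1)/(-1)))*102 = (16 + 13*(-1*5))*102 = (16 + 13*(-5))*102 = (16 - 65)*102 = -49*102 = -4998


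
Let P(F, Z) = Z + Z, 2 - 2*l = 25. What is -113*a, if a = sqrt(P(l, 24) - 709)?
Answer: -113*I*sqrt(661) ≈ -2905.2*I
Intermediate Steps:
l = -23/2 (l = 1 - 1/2*25 = 1 - 25/2 = -23/2 ≈ -11.500)
P(F, Z) = 2*Z
a = I*sqrt(661) (a = sqrt(2*24 - 709) = sqrt(48 - 709) = sqrt(-661) = I*sqrt(661) ≈ 25.71*I)
-113*a = -113*I*sqrt(661)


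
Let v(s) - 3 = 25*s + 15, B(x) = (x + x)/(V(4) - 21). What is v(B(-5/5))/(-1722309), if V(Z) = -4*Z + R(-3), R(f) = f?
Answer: -77/6889236 ≈ -1.1177e-5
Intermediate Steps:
V(Z) = -3 - 4*Z (V(Z) = -4*Z - 3 = -3 - 4*Z)
B(x) = -x/20 (B(x) = (x + x)/((-3 - 4*4) - 21) = (2*x)/((-3 - 16) - 21) = (2*x)/(-19 - 21) = (2*x)/(-40) = (2*x)*(-1/40) = -x/20)
v(s) = 18 + 25*s (v(s) = 3 + (25*s + 15) = 3 + (15 + 25*s) = 18 + 25*s)
v(B(-5/5))/(-1722309) = (18 + 25*(-(-1)/(4*5)))/(-1722309) = (18 + 25*(-(-1)/(4*5)))*(-1/1722309) = (18 + 25*(-1/20*(-1)))*(-1/1722309) = (18 + 25*(1/20))*(-1/1722309) = (18 + 5/4)*(-1/1722309) = (77/4)*(-1/1722309) = -77/6889236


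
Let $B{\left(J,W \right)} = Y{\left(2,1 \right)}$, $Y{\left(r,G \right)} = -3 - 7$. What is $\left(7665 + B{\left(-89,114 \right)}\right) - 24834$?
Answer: $-17179$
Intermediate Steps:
$Y{\left(r,G \right)} = -10$ ($Y{\left(r,G \right)} = -3 - 7 = -10$)
$B{\left(J,W \right)} = -10$
$\left(7665 + B{\left(-89,114 \right)}\right) - 24834 = \left(7665 - 10\right) - 24834 = 7655 - 24834 = -17179$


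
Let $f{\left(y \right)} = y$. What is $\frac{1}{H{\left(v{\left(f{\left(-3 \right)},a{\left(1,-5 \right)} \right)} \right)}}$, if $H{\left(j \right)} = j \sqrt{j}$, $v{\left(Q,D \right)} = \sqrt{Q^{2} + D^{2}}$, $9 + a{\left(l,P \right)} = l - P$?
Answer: $\frac{\sqrt[4]{2} \sqrt{3}}{18} \approx 0.11443$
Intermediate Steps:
$a{\left(l,P \right)} = -9 + l - P$ ($a{\left(l,P \right)} = -9 - \left(P - l\right) = -9 + l - P$)
$v{\left(Q,D \right)} = \sqrt{D^{2} + Q^{2}}$
$H{\left(j \right)} = j^{\frac{3}{2}}$
$\frac{1}{H{\left(v{\left(f{\left(-3 \right)},a{\left(1,-5 \right)} \right)} \right)}} = \frac{1}{\left(\sqrt{\left(-9 + 1 - -5\right)^{2} + \left(-3\right)^{2}}\right)^{\frac{3}{2}}} = \frac{1}{\left(\sqrt{\left(-9 + 1 + 5\right)^{2} + 9}\right)^{\frac{3}{2}}} = \frac{1}{\left(\sqrt{\left(-3\right)^{2} + 9}\right)^{\frac{3}{2}}} = \frac{1}{\left(\sqrt{9 + 9}\right)^{\frac{3}{2}}} = \frac{1}{\left(\sqrt{18}\right)^{\frac{3}{2}}} = \frac{1}{\left(3 \sqrt{2}\right)^{\frac{3}{2}}} = \frac{1}{3 \cdot 2^{\frac{3}{4}} \sqrt{3}} = \frac{\sqrt[4]{2} \sqrt{3}}{18}$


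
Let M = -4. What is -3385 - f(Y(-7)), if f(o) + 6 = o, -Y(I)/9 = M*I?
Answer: -3127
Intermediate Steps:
Y(I) = 36*I (Y(I) = -(-36)*I = 36*I)
f(o) = -6 + o
-3385 - f(Y(-7)) = -3385 - (-6 + 36*(-7)) = -3385 - (-6 - 252) = -3385 - 1*(-258) = -3385 + 258 = -3127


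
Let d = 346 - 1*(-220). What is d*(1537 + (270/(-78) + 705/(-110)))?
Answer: 123602797/143 ≈ 8.6436e+5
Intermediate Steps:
d = 566 (d = 346 + 220 = 566)
d*(1537 + (270/(-78) + 705/(-110))) = 566*(1537 + (270/(-78) + 705/(-110))) = 566*(1537 + (270*(-1/78) + 705*(-1/110))) = 566*(1537 + (-45/13 - 141/22)) = 566*(1537 - 2823/286) = 566*(436759/286) = 123602797/143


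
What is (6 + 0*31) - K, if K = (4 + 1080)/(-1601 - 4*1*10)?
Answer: 10930/1641 ≈ 6.6606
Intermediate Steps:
K = -1084/1641 (K = 1084/(-1601 - 4*10) = 1084/(-1601 - 40) = 1084/(-1641) = 1084*(-1/1641) = -1084/1641 ≈ -0.66057)
(6 + 0*31) - K = (6 + 0*31) - 1*(-1084/1641) = (6 + 0) + 1084/1641 = 6 + 1084/1641 = 10930/1641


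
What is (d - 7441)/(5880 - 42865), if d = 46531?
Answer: -7818/7397 ≈ -1.0569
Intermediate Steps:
(d - 7441)/(5880 - 42865) = (46531 - 7441)/(5880 - 42865) = 39090/(-36985) = 39090*(-1/36985) = -7818/7397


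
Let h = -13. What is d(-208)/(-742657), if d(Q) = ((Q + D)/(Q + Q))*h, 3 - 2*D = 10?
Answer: 423/47530048 ≈ 8.8996e-6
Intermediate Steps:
D = -7/2 (D = 3/2 - ½*10 = 3/2 - 5 = -7/2 ≈ -3.5000)
d(Q) = -13*(-7/2 + Q)/(2*Q) (d(Q) = ((Q - 7/2)/(Q + Q))*(-13) = ((-7/2 + Q)/((2*Q)))*(-13) = ((-7/2 + Q)*(1/(2*Q)))*(-13) = ((-7/2 + Q)/(2*Q))*(-13) = -13*(-7/2 + Q)/(2*Q))
d(-208)/(-742657) = ((13/4)*(7 - 2*(-208))/(-208))/(-742657) = ((13/4)*(-1/208)*(7 + 416))*(-1/742657) = ((13/4)*(-1/208)*423)*(-1/742657) = -423/64*(-1/742657) = 423/47530048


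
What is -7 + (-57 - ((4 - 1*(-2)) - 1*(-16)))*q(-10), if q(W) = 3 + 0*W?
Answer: -244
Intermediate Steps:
q(W) = 3 (q(W) = 3 + 0 = 3)
-7 + (-57 - ((4 - 1*(-2)) - 1*(-16)))*q(-10) = -7 + (-57 - ((4 - 1*(-2)) - 1*(-16)))*3 = -7 + (-57 - ((4 + 2) + 16))*3 = -7 + (-57 - (6 + 16))*3 = -7 + (-57 - 1*22)*3 = -7 + (-57 - 22)*3 = -7 - 79*3 = -7 - 237 = -244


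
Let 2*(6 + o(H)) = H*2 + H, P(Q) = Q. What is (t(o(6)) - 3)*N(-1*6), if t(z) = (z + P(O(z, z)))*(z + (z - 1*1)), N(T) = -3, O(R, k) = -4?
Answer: 24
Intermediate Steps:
o(H) = -6 + 3*H/2 (o(H) = -6 + (H*2 + H)/2 = -6 + (2*H + H)/2 = -6 + (3*H)/2 = -6 + 3*H/2)
t(z) = (-1 + 2*z)*(-4 + z) (t(z) = (z - 4)*(z + (z - 1*1)) = (-4 + z)*(z + (z - 1)) = (-4 + z)*(z + (-1 + z)) = (-4 + z)*(-1 + 2*z) = (-1 + 2*z)*(-4 + z))
(t(o(6)) - 3)*N(-1*6) = ((4 - 9*(-6 + (3/2)*6) + 2*(-6 + (3/2)*6)²) - 3)*(-3) = ((4 - 9*(-6 + 9) + 2*(-6 + 9)²) - 3)*(-3) = ((4 - 9*3 + 2*3²) - 3)*(-3) = ((4 - 27 + 2*9) - 3)*(-3) = ((4 - 27 + 18) - 3)*(-3) = (-5 - 3)*(-3) = -8*(-3) = 24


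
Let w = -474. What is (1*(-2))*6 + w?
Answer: -486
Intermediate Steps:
(1*(-2))*6 + w = (1*(-2))*6 - 474 = -2*6 - 474 = -12 - 474 = -486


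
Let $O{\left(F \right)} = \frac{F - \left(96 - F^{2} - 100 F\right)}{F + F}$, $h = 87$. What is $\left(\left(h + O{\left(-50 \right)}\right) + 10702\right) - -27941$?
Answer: $\frac{1937823}{50} \approx 38756.0$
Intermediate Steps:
$O{\left(F \right)} = \frac{-96 + F^{2} + 101 F}{2 F}$ ($O{\left(F \right)} = \frac{F + \left(-96 + F^{2} + 100 F\right)}{2 F} = \left(-96 + F^{2} + 101 F\right) \frac{1}{2 F} = \frac{-96 + F^{2} + 101 F}{2 F}$)
$\left(\left(h + O{\left(-50 \right)}\right) + 10702\right) - -27941 = \left(\left(87 + \frac{-96 - 50 \left(101 - 50\right)}{2 \left(-50\right)}\right) + 10702\right) - -27941 = \left(\left(87 + \frac{1}{2} \left(- \frac{1}{50}\right) \left(-96 - 2550\right)\right) + 10702\right) + 27941 = \left(\left(87 + \frac{1}{2} \left(- \frac{1}{50}\right) \left(-2646\right)\right) + 10702\right) + 27941 = \left(\left(87 + \frac{1323}{50}\right) + 10702\right) + 27941 = \left(\frac{5673}{50} + 10702\right) + 27941 = \frac{540773}{50} + 27941 = \frac{1937823}{50}$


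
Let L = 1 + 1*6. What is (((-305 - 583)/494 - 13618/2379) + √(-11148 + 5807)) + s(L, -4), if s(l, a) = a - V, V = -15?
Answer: 157217/45201 + 7*I*√109 ≈ 3.4782 + 73.082*I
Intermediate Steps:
L = 7 (L = 1 + 6 = 7)
s(l, a) = 15 + a (s(l, a) = a - 1*(-15) = a + 15 = 15 + a)
(((-305 - 583)/494 - 13618/2379) + √(-11148 + 5807)) + s(L, -4) = (((-305 - 583)/494 - 13618/2379) + √(-11148 + 5807)) + (15 - 4) = ((-888*1/494 - 13618*1/2379) + √(-5341)) + 11 = ((-444/247 - 13618/2379) + 7*I*√109) + 11 = (-339994/45201 + 7*I*√109) + 11 = 157217/45201 + 7*I*√109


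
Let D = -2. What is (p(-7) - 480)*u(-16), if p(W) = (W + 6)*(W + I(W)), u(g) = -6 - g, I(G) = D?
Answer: -4710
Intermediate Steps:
I(G) = -2
p(W) = (-2 + W)*(6 + W) (p(W) = (W + 6)*(W - 2) = (6 + W)*(-2 + W) = (-2 + W)*(6 + W))
(p(-7) - 480)*u(-16) = ((-12 + (-7)² + 4*(-7)) - 480)*(-6 - 1*(-16)) = ((-12 + 49 - 28) - 480)*(-6 + 16) = (9 - 480)*10 = -471*10 = -4710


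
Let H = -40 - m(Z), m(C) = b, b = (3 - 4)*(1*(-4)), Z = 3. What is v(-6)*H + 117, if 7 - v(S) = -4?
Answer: -367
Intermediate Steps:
v(S) = 11 (v(S) = 7 - 1*(-4) = 7 + 4 = 11)
b = 4 (b = -1*(-4) = 4)
m(C) = 4
H = -44 (H = -40 - 1*4 = -40 - 4 = -44)
v(-6)*H + 117 = 11*(-44) + 117 = -484 + 117 = -367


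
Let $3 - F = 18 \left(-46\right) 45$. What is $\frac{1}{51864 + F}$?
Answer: $\frac{1}{89127} \approx 1.122 \cdot 10^{-5}$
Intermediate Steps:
$F = 37263$ ($F = 3 - 18 \left(-46\right) 45 = 3 - \left(-828\right) 45 = 3 - -37260 = 3 + 37260 = 37263$)
$\frac{1}{51864 + F} = \frac{1}{51864 + 37263} = \frac{1}{89127}$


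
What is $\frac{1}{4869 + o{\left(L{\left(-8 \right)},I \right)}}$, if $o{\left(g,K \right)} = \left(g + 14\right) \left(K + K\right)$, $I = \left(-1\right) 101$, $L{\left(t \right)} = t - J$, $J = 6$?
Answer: $\frac{1}{4869} \approx 0.00020538$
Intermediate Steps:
$L{\left(t \right)} = -6 + t$ ($L{\left(t \right)} = t - 6 = -6 + t$)
$I = -101$
$o{\left(g,K \right)} = 2 K \left(14 + g\right)$ ($o{\left(g,K \right)} = \left(14 + g\right) 2 K = 2 K \left(14 + g\right)$)
$\frac{1}{4869 + o{\left(L{\left(-8 \right)},I \right)}} = \frac{1}{4869 + 2 \left(-101\right) \left(14 - 14\right)} = \frac{1}{4869 + 2 \left(-101\right) 0} = \frac{1}{4869 + 0} = \frac{1}{4869}$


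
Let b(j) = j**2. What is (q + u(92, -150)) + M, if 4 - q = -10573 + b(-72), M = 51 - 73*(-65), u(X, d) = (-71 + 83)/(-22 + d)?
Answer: 438124/43 ≈ 10189.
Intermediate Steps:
u(X, d) = 12/(-22 + d)
M = 4796 (M = 51 + 4745 = 4796)
q = 5393 (q = 4 - (-10573 + (-72)**2) = 4 - (-10573 + 5184) = 4 - 1*(-5389) = 4 + 5389 = 5393)
(q + u(92, -150)) + M = (5393 + 12/(-22 - 150)) + 4796 = (5393 + 12/(-172)) + 4796 = (5393 + 12*(-1/172)) + 4796 = (5393 - 3/43) + 4796 = 231896/43 + 4796 = 438124/43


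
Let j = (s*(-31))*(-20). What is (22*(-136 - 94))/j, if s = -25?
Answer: 253/775 ≈ 0.32645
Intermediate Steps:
j = -15500 (j = -25*(-31)*(-20) = 775*(-20) = -15500)
(22*(-136 - 94))/j = (22*(-136 - 94))/(-15500) = (22*(-230))*(-1/15500) = -5060*(-1/15500) = 253/775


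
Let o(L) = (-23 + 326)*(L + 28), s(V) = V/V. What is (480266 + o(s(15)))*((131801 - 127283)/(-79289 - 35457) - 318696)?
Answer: -8942112987999951/57373 ≈ -1.5586e+11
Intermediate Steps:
s(V) = 1
o(L) = 8484 + 303*L (o(L) = 303*(28 + L) = 8484 + 303*L)
(480266 + o(s(15)))*((131801 - 127283)/(-79289 - 35457) - 318696) = (480266 + (8484 + 303*1))*((131801 - 127283)/(-79289 - 35457) - 318696) = (480266 + (8484 + 303))*(4518/(-114746) - 318696) = (480266 + 8787)*(4518*(-1/114746) - 318696) = 489053*(-2259/57373 - 318696) = 489053*(-18284547867/57373) = -8942112987999951/57373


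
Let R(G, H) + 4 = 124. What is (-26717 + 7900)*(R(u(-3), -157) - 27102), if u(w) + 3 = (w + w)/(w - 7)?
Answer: 507720294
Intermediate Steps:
u(w) = -3 + 2*w/(-7 + w) (u(w) = -3 + (w + w)/(w - 7) = -3 + (2*w)/(-7 + w) = -3 + 2*w/(-7 + w))
R(G, H) = 120 (R(G, H) = -4 + 124 = 120)
(-26717 + 7900)*(R(u(-3), -157) - 27102) = (-26717 + 7900)*(120 - 27102) = -18817*(-26982) = 507720294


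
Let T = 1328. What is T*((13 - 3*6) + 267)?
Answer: 347936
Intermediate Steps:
T*((13 - 3*6) + 267) = 1328*((13 - 3*6) + 267) = 1328*((13 - 18) + 267) = 1328*(-5 + 267) = 1328*262 = 347936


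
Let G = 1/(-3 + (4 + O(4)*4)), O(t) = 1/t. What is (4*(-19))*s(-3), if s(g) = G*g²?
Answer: -342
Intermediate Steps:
O(t) = 1/t
G = ½ (G = 1/(-3 + (4 + 4/4)) = 1/(-3 + (4 + (¼)*4)) = 1/(-3 + (4 + 1)) = 1/(-3 + 5) = 1/2 = ½ ≈ 0.50000)
s(g) = g²/2
(4*(-19))*s(-3) = (4*(-19))*((½)*(-3)²) = -38*9 = -76*9/2 = -342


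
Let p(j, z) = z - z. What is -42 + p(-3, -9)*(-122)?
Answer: -42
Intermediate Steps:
p(j, z) = 0
-42 + p(-3, -9)*(-122) = -42 + 0*(-122) = -42 + 0 = -42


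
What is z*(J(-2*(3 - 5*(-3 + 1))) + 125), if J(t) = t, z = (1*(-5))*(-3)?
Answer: 1485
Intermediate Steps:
z = 15 (z = -5*(-3) = 15)
z*(J(-2*(3 - 5*(-3 + 1))) + 125) = 15*(-2*(3 - 5*(-3 + 1)) + 125) = 15*(-2*(3 - 5*(-2)) + 125) = 15*(-2*(3 + 10) + 125) = 15*(-2*13 + 125) = 15*(-26 + 125) = 15*99 = 1485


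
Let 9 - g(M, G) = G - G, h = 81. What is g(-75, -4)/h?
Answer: ⅑ ≈ 0.11111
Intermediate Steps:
g(M, G) = 9 (g(M, G) = 9 - (G - G) = 9 - 1*0 = 9 + 0 = 9)
g(-75, -4)/h = 9/81 = 9*(1/81) = ⅑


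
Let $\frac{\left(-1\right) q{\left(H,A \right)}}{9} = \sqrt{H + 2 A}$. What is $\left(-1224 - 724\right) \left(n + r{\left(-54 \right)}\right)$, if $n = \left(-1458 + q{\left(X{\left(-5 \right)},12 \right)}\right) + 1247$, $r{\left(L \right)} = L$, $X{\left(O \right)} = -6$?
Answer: $516220 + 52596 \sqrt{2} \approx 5.906 \cdot 10^{5}$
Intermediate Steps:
$q{\left(H,A \right)} = - 9 \sqrt{H + 2 A}$
$n = -211 - 27 \sqrt{2}$ ($n = \left(-1458 - 9 \sqrt{-6 + 2 \cdot 12}\right) + 1247 = \left(-1458 - 9 \sqrt{-6 + 24}\right) + 1247 = \left(-1458 - 9 \sqrt{18}\right) + 1247 = \left(-1458 - 9 \cdot 3 \sqrt{2}\right) + 1247 = \left(-1458 - 27 \sqrt{2}\right) + 1247 = -211 - 27 \sqrt{2} \approx -249.18$)
$\left(-1224 - 724\right) \left(n + r{\left(-54 \right)}\right) = \left(-1224 - 724\right) \left(\left(-211 - 27 \sqrt{2}\right) - 54\right) = - 1948 \left(-265 - 27 \sqrt{2}\right) = 516220 + 52596 \sqrt{2}$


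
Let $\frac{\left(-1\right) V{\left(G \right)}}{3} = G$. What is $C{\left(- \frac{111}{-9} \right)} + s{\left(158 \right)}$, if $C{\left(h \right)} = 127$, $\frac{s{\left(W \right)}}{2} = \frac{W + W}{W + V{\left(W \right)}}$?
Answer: $125$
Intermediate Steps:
$V{\left(G \right)} = - 3 G$
$s{\left(W \right)} = -2$ ($s{\left(W \right)} = 2 \frac{W + W}{W - 3 W} = 2 \frac{2 W}{\left(-2\right) W} = 2 \cdot 2 W \left(- \frac{1}{2 W}\right) = 2 \left(-1\right) = -2$)
$C{\left(- \frac{111}{-9} \right)} + s{\left(158 \right)} = 127 - 2 = 125$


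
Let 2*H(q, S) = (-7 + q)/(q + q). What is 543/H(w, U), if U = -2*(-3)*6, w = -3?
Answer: 3258/5 ≈ 651.60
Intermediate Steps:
U = 36 (U = 6*6 = 36)
H(q, S) = (-7 + q)/(4*q) (H(q, S) = ((-7 + q)/(q + q))/2 = ((-7 + q)/((2*q)))/2 = ((-7 + q)*(1/(2*q)))/2 = ((-7 + q)/(2*q))/2 = (-7 + q)/(4*q))
543/H(w, U) = 543/(((1/4)*(-7 - 3)/(-3))) = 543/(((1/4)*(-1/3)*(-10))) = 543/(5/6) = 543*(6/5) = 3258/5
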